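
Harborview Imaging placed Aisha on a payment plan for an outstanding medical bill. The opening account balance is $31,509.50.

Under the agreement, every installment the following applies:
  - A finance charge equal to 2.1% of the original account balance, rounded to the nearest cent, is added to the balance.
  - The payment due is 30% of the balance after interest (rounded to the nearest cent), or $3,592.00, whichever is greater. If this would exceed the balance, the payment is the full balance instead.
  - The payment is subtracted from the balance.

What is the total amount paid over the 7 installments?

$36,141.40

Installment 1: $31,509.50 +$661.70 interest = $32,171.20; pay $9,651.36 → $22,519.84
Installment 2: $22,519.84 +$661.70 interest = $23,181.54; pay $6,954.46 → $16,227.08
Installment 3: $16,227.08 +$661.70 interest = $16,888.78; pay $5,066.63 → $11,822.15
Installment 4: $11,822.15 +$661.70 interest = $12,483.85; pay $3,745.16 → $8,738.69
Installment 5: $8,738.69 +$661.70 interest = $9,400.39; pay $3,592.00 → $5,808.39
Installment 6: $5,808.39 +$661.70 interest = $6,470.09; pay $3,592.00 → $2,878.09
Installment 7: $2,878.09 +$661.70 interest = $3,539.79; pay $3,539.79 → $0.00
Total paid: $36,141.40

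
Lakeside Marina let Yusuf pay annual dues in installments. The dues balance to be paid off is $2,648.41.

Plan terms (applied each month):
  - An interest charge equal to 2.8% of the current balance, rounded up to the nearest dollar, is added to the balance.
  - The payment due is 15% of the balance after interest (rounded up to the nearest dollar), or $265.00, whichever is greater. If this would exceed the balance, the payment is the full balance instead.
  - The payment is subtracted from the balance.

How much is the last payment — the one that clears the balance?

Month 1: opening $2,648.41; interest $75.00 → $2,723.41; payment $409.00; balance $2,314.41
Month 2: opening $2,314.41; interest $65.00 → $2,379.41; payment $357.00; balance $2,022.41
Month 3: opening $2,022.41; interest $57.00 → $2,079.41; payment $312.00; balance $1,767.41
Month 4: opening $1,767.41; interest $50.00 → $1,817.41; payment $273.00; balance $1,544.41
Month 5: opening $1,544.41; interest $44.00 → $1,588.41; payment $265.00; balance $1,323.41
Month 6: opening $1,323.41; interest $38.00 → $1,361.41; payment $265.00; balance $1,096.41
Month 7: opening $1,096.41; interest $31.00 → $1,127.41; payment $265.00; balance $862.41
Month 8: opening $862.41; interest $25.00 → $887.41; payment $265.00; balance $622.41
Month 9: opening $622.41; interest $18.00 → $640.41; payment $265.00; balance $375.41
Month 10: opening $375.41; interest $11.00 → $386.41; payment $265.00; balance $121.41
Month 11: opening $121.41; interest $4.00 → $125.41; payment $125.41; balance $0.00

$125.41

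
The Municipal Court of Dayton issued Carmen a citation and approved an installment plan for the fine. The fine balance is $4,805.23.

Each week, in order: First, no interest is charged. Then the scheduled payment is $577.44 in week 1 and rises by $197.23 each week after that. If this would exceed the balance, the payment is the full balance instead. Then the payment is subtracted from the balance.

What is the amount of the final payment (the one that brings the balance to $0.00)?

$1,312.09

Week 1: $4,805.23 − $577.44 → $4,227.79
Week 2: $4,227.79 − $774.67 → $3,453.12
Week 3: $3,453.12 − $971.90 → $2,481.22
Week 4: $2,481.22 − $1,169.13 → $1,312.09
Week 5: $1,312.09 − $1,312.09 → $0.00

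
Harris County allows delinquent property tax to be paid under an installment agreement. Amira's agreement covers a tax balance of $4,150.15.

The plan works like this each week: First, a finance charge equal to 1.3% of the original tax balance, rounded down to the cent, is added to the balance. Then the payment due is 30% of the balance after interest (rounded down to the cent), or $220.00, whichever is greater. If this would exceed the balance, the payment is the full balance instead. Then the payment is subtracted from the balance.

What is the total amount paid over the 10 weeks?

Week 1: $4,150.15 +$53.95 interest = $4,204.10; pay $1,261.23 → $2,942.87
Week 2: $2,942.87 +$53.95 interest = $2,996.82; pay $899.04 → $2,097.78
Week 3: $2,097.78 +$53.95 interest = $2,151.73; pay $645.51 → $1,506.22
Week 4: $1,506.22 +$53.95 interest = $1,560.17; pay $468.05 → $1,092.12
Week 5: $1,092.12 +$53.95 interest = $1,146.07; pay $343.82 → $802.25
Week 6: $802.25 +$53.95 interest = $856.20; pay $256.86 → $599.34
Week 7: $599.34 +$53.95 interest = $653.29; pay $220.00 → $433.29
Week 8: $433.29 +$53.95 interest = $487.24; pay $220.00 → $267.24
Week 9: $267.24 +$53.95 interest = $321.19; pay $220.00 → $101.19
Week 10: $101.19 +$53.95 interest = $155.14; pay $155.14 → $0.00
Total paid: $4,689.65

$4,689.65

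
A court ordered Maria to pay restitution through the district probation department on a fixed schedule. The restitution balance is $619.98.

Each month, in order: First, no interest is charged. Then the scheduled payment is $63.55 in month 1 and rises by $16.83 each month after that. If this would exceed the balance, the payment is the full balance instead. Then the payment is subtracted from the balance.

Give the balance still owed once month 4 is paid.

# | Opening | Payment | End bal
1 | $619.98 | $63.55 | $556.43
2 | $556.43 | $80.38 | $476.05
3 | $476.05 | $97.21 | $378.84
4 | $378.84 | $114.04 | $264.80

$264.80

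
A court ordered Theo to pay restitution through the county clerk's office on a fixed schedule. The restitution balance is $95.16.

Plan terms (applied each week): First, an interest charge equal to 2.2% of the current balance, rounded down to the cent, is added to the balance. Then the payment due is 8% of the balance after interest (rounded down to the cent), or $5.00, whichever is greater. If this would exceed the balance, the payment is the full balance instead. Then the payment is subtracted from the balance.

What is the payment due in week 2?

Week 1: $95.16 +$2.09 interest = $97.25; pay $7.78 → $89.47
Week 2: $89.47 +$1.96 interest = $91.43; pay $7.31 → $84.12

$7.31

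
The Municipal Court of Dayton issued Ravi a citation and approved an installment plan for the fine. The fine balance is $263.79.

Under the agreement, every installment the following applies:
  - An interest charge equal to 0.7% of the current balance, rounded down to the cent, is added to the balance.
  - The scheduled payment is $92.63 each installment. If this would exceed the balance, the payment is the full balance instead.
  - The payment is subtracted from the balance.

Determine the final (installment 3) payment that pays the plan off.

$82.15

Installment 1: opening $263.79; interest $1.84 → $265.63; payment $92.63; balance $173.00
Installment 2: opening $173.00; interest $1.21 → $174.21; payment $92.63; balance $81.58
Installment 3: opening $81.58; interest $0.57 → $82.15; payment $82.15; balance $0.00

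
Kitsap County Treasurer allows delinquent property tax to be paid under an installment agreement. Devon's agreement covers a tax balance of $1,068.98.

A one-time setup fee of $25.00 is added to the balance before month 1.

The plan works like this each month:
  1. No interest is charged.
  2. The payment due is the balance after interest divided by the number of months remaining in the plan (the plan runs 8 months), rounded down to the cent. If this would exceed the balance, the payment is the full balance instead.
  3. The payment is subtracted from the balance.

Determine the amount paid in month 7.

# | Opening | Payment | End bal
1 | $1,093.98 | $136.74 | $957.24
2 | $957.24 | $136.74 | $820.50
3 | $820.50 | $136.75 | $683.75
4 | $683.75 | $136.75 | $547.00
5 | $547.00 | $136.75 | $410.25
6 | $410.25 | $136.75 | $273.50
7 | $273.50 | $136.75 | $136.75

$136.75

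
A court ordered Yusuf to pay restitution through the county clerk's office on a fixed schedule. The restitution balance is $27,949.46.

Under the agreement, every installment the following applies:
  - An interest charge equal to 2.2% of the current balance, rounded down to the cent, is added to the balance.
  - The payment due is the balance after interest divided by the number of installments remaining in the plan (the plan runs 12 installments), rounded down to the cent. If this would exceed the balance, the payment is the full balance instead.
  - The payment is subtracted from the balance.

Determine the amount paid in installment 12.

$3,024.14

Installment 1: $27,949.46 +$614.88 interest = $28,564.34; pay $2,380.36 → $26,183.98
Installment 2: $26,183.98 +$576.04 interest = $26,760.02; pay $2,432.72 → $24,327.30
Installment 3: $24,327.30 +$535.20 interest = $24,862.50; pay $2,486.25 → $22,376.25
Installment 4: $22,376.25 +$492.27 interest = $22,868.52; pay $2,540.94 → $20,327.58
Installment 5: $20,327.58 +$447.20 interest = $20,774.78; pay $2,596.84 → $18,177.94
Installment 6: $18,177.94 +$399.91 interest = $18,577.85; pay $2,653.97 → $15,923.88
Installment 7: $15,923.88 +$350.32 interest = $16,274.20; pay $2,712.36 → $13,561.84
Installment 8: $13,561.84 +$298.36 interest = $13,860.20; pay $2,772.04 → $11,088.16
Installment 9: $11,088.16 +$243.93 interest = $11,332.09; pay $2,833.02 → $8,499.07
Installment 10: $8,499.07 +$186.97 interest = $8,686.04; pay $2,895.34 → $5,790.70
Installment 11: $5,790.70 +$127.39 interest = $5,918.09; pay $2,959.04 → $2,959.05
Installment 12: $2,959.05 +$65.09 interest = $3,024.14; pay $3,024.14 → $0.00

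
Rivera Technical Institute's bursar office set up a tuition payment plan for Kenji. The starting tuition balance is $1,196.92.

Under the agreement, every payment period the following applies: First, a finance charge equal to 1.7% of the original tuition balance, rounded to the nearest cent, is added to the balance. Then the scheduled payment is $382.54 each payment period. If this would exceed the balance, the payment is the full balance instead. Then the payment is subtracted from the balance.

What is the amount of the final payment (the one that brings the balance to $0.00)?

Payment period 1: $1,196.92 +$20.35 interest = $1,217.27; pay $382.54 → $834.73
Payment period 2: $834.73 +$20.35 interest = $855.08; pay $382.54 → $472.54
Payment period 3: $472.54 +$20.35 interest = $492.89; pay $382.54 → $110.35
Payment period 4: $110.35 +$20.35 interest = $130.70; pay $130.70 → $0.00

$130.70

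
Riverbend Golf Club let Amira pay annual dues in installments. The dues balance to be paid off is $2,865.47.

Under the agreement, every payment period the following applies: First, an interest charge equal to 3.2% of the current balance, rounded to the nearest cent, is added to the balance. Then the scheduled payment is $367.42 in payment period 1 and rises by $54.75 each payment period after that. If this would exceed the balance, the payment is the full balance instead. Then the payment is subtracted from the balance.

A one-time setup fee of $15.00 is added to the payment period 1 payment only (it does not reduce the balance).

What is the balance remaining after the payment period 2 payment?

# | Opening | Interest | Payment | Fee | End bal
1 | $2,865.47 | $91.70 | $367.42 | $15.00 | $2,589.75
2 | $2,589.75 | $82.87 | $422.17 | — | $2,250.45

$2,250.45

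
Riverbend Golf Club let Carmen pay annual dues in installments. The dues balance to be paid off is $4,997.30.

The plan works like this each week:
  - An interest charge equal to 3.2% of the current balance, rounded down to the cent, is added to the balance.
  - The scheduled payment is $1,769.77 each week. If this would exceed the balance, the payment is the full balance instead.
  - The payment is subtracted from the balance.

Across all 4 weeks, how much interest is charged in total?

$323.89

# | Opening | Interest | Payment | End bal
1 | $4,997.30 | $159.91 | $1,769.77 | $3,387.44
2 | $3,387.44 | $108.39 | $1,769.77 | $1,726.06
3 | $1,726.06 | $55.23 | $1,769.77 | $11.52
4 | $11.52 | $0.36 | $11.88 | $0.00
Total interest: $159.91 + $108.39 + $55.23 + $0.36 = $323.89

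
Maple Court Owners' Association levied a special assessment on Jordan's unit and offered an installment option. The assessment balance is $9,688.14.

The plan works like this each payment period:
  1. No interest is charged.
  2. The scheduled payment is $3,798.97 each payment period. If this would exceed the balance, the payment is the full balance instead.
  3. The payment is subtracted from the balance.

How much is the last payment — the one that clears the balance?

Payment period 1: $9,688.14 − $3,798.97 → $5,889.17
Payment period 2: $5,889.17 − $3,798.97 → $2,090.20
Payment period 3: $2,090.20 − $2,090.20 → $0.00

$2,090.20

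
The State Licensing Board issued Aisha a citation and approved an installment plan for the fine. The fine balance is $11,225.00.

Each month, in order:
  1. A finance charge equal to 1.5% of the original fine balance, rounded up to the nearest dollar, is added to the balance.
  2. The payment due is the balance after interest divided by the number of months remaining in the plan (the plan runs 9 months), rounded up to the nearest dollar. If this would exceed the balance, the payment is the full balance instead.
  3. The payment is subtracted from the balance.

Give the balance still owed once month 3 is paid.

$7,866.00

# | Opening | Interest | Payment | End bal
1 | $11,225.00 | $169.00 | $1,266.00 | $10,128.00
2 | $10,128.00 | $169.00 | $1,288.00 | $9,009.00
3 | $9,009.00 | $169.00 | $1,312.00 | $7,866.00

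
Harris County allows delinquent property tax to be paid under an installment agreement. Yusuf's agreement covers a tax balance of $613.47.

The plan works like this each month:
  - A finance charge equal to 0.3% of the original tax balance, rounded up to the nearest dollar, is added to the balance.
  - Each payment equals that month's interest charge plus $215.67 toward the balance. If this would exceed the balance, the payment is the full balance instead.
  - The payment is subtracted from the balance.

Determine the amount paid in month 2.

Month 1: opening $613.47; interest $2.00 → $615.47; payment $217.67; balance $397.80
Month 2: opening $397.80; interest $2.00 → $399.80; payment $217.67; balance $182.13

$217.67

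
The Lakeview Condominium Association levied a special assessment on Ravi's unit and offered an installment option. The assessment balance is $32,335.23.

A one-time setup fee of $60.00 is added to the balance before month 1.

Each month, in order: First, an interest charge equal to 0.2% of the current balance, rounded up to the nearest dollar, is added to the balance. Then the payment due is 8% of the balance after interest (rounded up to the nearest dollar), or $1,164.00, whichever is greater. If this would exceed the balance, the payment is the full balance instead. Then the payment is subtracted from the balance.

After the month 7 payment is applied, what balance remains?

Month 1: opening $32,395.23; interest $65.00 → $32,460.23; payment $2,597.00; balance $29,863.23
Month 2: opening $29,863.23; interest $60.00 → $29,923.23; payment $2,394.00; balance $27,529.23
Month 3: opening $27,529.23; interest $56.00 → $27,585.23; payment $2,207.00; balance $25,378.23
Month 4: opening $25,378.23; interest $51.00 → $25,429.23; payment $2,035.00; balance $23,394.23
Month 5: opening $23,394.23; interest $47.00 → $23,441.23; payment $1,876.00; balance $21,565.23
Month 6: opening $21,565.23; interest $44.00 → $21,609.23; payment $1,729.00; balance $19,880.23
Month 7: opening $19,880.23; interest $40.00 → $19,920.23; payment $1,594.00; balance $18,326.23

$18,326.23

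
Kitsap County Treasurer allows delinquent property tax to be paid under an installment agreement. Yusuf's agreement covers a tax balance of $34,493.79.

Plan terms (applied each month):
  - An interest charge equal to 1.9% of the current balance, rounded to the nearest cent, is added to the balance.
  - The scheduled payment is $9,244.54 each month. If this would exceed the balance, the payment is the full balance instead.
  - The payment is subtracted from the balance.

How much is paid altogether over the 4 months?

$36,123.69

# | Opening | Interest | Payment | End bal
1 | $34,493.79 | $655.38 | $9,244.54 | $25,904.63
2 | $25,904.63 | $492.19 | $9,244.54 | $17,152.28
3 | $17,152.28 | $325.89 | $9,244.54 | $8,233.63
4 | $8,233.63 | $156.44 | $8,390.07 | $0.00
Total paid: $36,123.69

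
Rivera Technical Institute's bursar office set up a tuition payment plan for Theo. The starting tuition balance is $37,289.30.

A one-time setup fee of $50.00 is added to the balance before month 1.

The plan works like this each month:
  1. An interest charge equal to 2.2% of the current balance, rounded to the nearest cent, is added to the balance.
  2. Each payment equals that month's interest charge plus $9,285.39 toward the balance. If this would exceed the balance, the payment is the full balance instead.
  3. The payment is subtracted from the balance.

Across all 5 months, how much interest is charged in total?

# | Opening | Interest | Payment | End bal
1 | $37,339.30 | $821.46 | $10,106.85 | $28,053.91
2 | $28,053.91 | $617.19 | $9,902.58 | $18,768.52
3 | $18,768.52 | $412.91 | $9,698.30 | $9,483.13
4 | $9,483.13 | $208.63 | $9,494.02 | $197.74
5 | $197.74 | $4.35 | $202.09 | $0.00
Total interest: $821.46 + $617.19 + $412.91 + $208.63 + $4.35 = $2,064.54

$2,064.54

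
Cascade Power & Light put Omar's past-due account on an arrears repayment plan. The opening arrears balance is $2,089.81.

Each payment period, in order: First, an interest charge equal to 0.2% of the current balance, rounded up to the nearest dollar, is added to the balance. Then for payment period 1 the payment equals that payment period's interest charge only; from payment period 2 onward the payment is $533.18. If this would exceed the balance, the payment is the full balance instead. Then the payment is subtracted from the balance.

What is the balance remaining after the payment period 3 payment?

Payment period 1: opening $2,089.81; interest $5.00 → $2,094.81; payment $5.00; balance $2,089.81
Payment period 2: opening $2,089.81; interest $5.00 → $2,094.81; payment $533.18; balance $1,561.63
Payment period 3: opening $1,561.63; interest $4.00 → $1,565.63; payment $533.18; balance $1,032.45

$1,032.45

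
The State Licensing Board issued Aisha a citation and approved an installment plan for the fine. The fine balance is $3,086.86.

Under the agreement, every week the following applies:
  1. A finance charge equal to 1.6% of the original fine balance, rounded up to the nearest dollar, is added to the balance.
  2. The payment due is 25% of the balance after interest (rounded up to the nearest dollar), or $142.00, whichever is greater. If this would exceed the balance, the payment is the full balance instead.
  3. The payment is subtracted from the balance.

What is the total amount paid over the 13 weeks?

$3,736.86

Week 1: opening $3,086.86; interest $50.00 → $3,136.86; payment $785.00; balance $2,351.86
Week 2: opening $2,351.86; interest $50.00 → $2,401.86; payment $601.00; balance $1,800.86
Week 3: opening $1,800.86; interest $50.00 → $1,850.86; payment $463.00; balance $1,387.86
Week 4: opening $1,387.86; interest $50.00 → $1,437.86; payment $360.00; balance $1,077.86
Week 5: opening $1,077.86; interest $50.00 → $1,127.86; payment $282.00; balance $845.86
Week 6: opening $845.86; interest $50.00 → $895.86; payment $224.00; balance $671.86
Week 7: opening $671.86; interest $50.00 → $721.86; payment $181.00; balance $540.86
Week 8: opening $540.86; interest $50.00 → $590.86; payment $148.00; balance $442.86
Week 9: opening $442.86; interest $50.00 → $492.86; payment $142.00; balance $350.86
Week 10: opening $350.86; interest $50.00 → $400.86; payment $142.00; balance $258.86
Week 11: opening $258.86; interest $50.00 → $308.86; payment $142.00; balance $166.86
Week 12: opening $166.86; interest $50.00 → $216.86; payment $142.00; balance $74.86
Week 13: opening $74.86; interest $50.00 → $124.86; payment $124.86; balance $0.00
Total paid: $3,736.86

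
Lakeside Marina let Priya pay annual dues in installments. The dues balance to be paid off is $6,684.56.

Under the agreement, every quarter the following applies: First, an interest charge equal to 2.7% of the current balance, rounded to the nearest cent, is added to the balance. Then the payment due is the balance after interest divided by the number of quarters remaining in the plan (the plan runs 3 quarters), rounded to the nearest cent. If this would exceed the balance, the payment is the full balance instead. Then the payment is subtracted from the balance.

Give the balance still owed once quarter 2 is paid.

$2,350.13

Quarter 1: $6,684.56 +$180.48 interest = $6,865.04; pay $2,288.35 → $4,576.69
Quarter 2: $4,576.69 +$123.57 interest = $4,700.26; pay $2,350.13 → $2,350.13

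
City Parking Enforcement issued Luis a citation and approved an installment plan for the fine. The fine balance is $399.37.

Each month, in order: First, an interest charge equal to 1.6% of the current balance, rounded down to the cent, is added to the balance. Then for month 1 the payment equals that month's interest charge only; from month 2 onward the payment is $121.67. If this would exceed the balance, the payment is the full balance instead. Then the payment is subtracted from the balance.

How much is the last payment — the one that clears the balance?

$48.71

Month 1: $399.37 +$6.38 interest = $405.75; pay $6.38 → $399.37
Month 2: $399.37 +$6.38 interest = $405.75; pay $121.67 → $284.08
Month 3: $284.08 +$4.54 interest = $288.62; pay $121.67 → $166.95
Month 4: $166.95 +$2.67 interest = $169.62; pay $121.67 → $47.95
Month 5: $47.95 +$0.76 interest = $48.71; pay $48.71 → $0.00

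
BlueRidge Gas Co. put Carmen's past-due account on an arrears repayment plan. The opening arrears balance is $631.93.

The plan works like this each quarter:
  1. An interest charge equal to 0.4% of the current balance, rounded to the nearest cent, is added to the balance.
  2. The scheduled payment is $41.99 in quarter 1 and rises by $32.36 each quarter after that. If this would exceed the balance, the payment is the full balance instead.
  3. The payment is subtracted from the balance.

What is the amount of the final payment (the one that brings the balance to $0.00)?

$108.56

# | Opening | Interest | Payment | End bal
1 | $631.93 | $2.53 | $41.99 | $592.47
2 | $592.47 | $2.37 | $74.35 | $520.49
3 | $520.49 | $2.08 | $106.71 | $415.86
4 | $415.86 | $1.66 | $139.07 | $278.45
5 | $278.45 | $1.11 | $171.43 | $108.13
6 | $108.13 | $0.43 | $108.56 | $0.00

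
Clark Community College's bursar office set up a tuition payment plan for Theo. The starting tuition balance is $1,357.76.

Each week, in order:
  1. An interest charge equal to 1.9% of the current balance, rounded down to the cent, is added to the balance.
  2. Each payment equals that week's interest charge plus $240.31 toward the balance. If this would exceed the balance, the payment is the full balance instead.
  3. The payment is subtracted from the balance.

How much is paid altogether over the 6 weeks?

$1,444.02

# | Opening | Interest | Payment | End bal
1 | $1,357.76 | $25.79 | $266.10 | $1,117.45
2 | $1,117.45 | $21.23 | $261.54 | $877.14
3 | $877.14 | $16.66 | $256.97 | $636.83
4 | $636.83 | $12.09 | $252.40 | $396.52
5 | $396.52 | $7.53 | $247.84 | $156.21
6 | $156.21 | $2.96 | $159.17 | $0.00
Total paid: $1,444.02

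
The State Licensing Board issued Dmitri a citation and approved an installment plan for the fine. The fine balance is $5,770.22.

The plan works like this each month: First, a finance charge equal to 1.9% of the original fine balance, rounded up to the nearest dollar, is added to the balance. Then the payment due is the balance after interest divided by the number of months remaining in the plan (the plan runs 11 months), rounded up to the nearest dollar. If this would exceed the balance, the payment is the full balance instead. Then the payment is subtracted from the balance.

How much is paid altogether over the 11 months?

# | Opening | Interest | Payment | End bal
1 | $5,770.22 | $110.00 | $535.00 | $5,345.22
2 | $5,345.22 | $110.00 | $546.00 | $4,909.22
3 | $4,909.22 | $110.00 | $558.00 | $4,461.22
4 | $4,461.22 | $110.00 | $572.00 | $3,999.22
5 | $3,999.22 | $110.00 | $588.00 | $3,521.22
6 | $3,521.22 | $110.00 | $606.00 | $3,025.22
7 | $3,025.22 | $110.00 | $628.00 | $2,507.22
8 | $2,507.22 | $110.00 | $655.00 | $1,962.22
9 | $1,962.22 | $110.00 | $691.00 | $1,381.22
10 | $1,381.22 | $110.00 | $746.00 | $745.22
11 | $745.22 | $110.00 | $855.22 | $0.00
Total paid: $6,980.22

$6,980.22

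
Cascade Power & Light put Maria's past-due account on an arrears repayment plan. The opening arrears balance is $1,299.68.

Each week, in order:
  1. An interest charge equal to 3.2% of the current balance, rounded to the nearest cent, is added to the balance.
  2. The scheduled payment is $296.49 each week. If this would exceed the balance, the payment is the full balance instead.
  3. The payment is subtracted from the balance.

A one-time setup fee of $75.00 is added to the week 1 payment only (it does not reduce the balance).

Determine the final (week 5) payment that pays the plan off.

Week 1: opening $1,299.68; interest $41.59 → $1,341.27; payment $296.49 (+ $75.00 fee); balance $1,044.78
Week 2: opening $1,044.78; interest $33.43 → $1,078.21; payment $296.49; balance $781.72
Week 3: opening $781.72; interest $25.02 → $806.74; payment $296.49; balance $510.25
Week 4: opening $510.25; interest $16.33 → $526.58; payment $296.49; balance $230.09
Week 5: opening $230.09; interest $7.36 → $237.45; payment $237.45; balance $0.00

$237.45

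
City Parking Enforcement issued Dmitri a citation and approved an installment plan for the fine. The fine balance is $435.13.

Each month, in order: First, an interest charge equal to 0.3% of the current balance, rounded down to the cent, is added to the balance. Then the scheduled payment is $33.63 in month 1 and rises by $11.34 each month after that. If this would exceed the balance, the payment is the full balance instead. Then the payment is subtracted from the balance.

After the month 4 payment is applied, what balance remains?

$237.05

# | Opening | Interest | Payment | End bal
1 | $435.13 | $1.30 | $33.63 | $402.80
2 | $402.80 | $1.20 | $44.97 | $359.03
3 | $359.03 | $1.07 | $56.31 | $303.79
4 | $303.79 | $0.91 | $67.65 | $237.05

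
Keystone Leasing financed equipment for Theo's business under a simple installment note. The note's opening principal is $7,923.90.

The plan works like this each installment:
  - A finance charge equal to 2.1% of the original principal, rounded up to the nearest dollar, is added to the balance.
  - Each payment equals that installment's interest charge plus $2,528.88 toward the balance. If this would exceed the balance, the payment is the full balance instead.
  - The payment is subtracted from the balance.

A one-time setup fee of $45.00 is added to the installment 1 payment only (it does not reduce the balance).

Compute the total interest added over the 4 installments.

$668.00

Installment 1: $7,923.90 +$167.00 interest = $8,090.90; pay $2,695.88 (+ $45.00 fee) → $5,395.02
Installment 2: $5,395.02 +$167.00 interest = $5,562.02; pay $2,695.88 → $2,866.14
Installment 3: $2,866.14 +$167.00 interest = $3,033.14; pay $2,695.88 → $337.26
Installment 4: $337.26 +$167.00 interest = $504.26; pay $504.26 → $0.00
Total interest: $167.00 + $167.00 + $167.00 + $167.00 = $668.00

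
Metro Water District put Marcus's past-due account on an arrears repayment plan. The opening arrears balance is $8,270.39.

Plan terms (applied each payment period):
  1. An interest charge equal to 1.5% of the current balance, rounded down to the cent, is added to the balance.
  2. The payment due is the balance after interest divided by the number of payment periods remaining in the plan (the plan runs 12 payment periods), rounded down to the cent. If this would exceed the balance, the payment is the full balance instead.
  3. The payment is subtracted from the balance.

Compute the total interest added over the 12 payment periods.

Payment period 1: opening $8,270.39; interest $124.05 → $8,394.44; payment $699.53; balance $7,694.91
Payment period 2: opening $7,694.91; interest $115.42 → $7,810.33; payment $710.03; balance $7,100.30
Payment period 3: opening $7,100.30; interest $106.50 → $7,206.80; payment $720.68; balance $6,486.12
Payment period 4: opening $6,486.12; interest $97.29 → $6,583.41; payment $731.49; balance $5,851.92
Payment period 5: opening $5,851.92; interest $87.77 → $5,939.69; payment $742.46; balance $5,197.23
Payment period 6: opening $5,197.23; interest $77.95 → $5,275.18; payment $753.59; balance $4,521.59
Payment period 7: opening $4,521.59; interest $67.82 → $4,589.41; payment $764.90; balance $3,824.51
Payment period 8: opening $3,824.51; interest $57.36 → $3,881.87; payment $776.37; balance $3,105.50
Payment period 9: opening $3,105.50; interest $46.58 → $3,152.08; payment $788.02; balance $2,364.06
Payment period 10: opening $2,364.06; interest $35.46 → $2,399.52; payment $799.84; balance $1,599.68
Payment period 11: opening $1,599.68; interest $23.99 → $1,623.67; payment $811.83; balance $811.84
Payment period 12: opening $811.84; interest $12.17 → $824.01; payment $824.01; balance $0.00
Total interest: $124.05 + $115.42 + $106.50 + $97.29 + $87.77 + $77.95 + $67.82 + $57.36 + $46.58 + $35.46 + $23.99 + $12.17 = $852.36

$852.36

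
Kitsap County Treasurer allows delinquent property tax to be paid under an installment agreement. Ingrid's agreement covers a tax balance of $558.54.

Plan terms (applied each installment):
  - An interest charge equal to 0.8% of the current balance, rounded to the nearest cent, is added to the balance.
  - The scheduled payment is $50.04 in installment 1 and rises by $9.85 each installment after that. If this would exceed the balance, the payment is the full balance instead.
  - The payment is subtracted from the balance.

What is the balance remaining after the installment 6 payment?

# | Opening | Interest | Payment | End bal
1 | $558.54 | $4.47 | $50.04 | $512.97
2 | $512.97 | $4.10 | $59.89 | $457.18
3 | $457.18 | $3.66 | $69.74 | $391.10
4 | $391.10 | $3.13 | $79.59 | $314.64
5 | $314.64 | $2.52 | $89.44 | $227.72
6 | $227.72 | $1.82 | $99.29 | $130.25

$130.25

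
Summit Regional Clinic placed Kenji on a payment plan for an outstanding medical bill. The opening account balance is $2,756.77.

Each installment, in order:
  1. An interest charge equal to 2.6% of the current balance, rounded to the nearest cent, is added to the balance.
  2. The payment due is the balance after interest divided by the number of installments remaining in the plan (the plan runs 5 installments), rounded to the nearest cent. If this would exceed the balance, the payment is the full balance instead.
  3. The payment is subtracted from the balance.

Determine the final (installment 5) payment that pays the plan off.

Installment 1: opening $2,756.77; interest $71.68 → $2,828.45; payment $565.69; balance $2,262.76
Installment 2: opening $2,262.76; interest $58.83 → $2,321.59; payment $580.40; balance $1,741.19
Installment 3: opening $1,741.19; interest $45.27 → $1,786.46; payment $595.49; balance $1,190.97
Installment 4: opening $1,190.97; interest $30.97 → $1,221.94; payment $610.97; balance $610.97
Installment 5: opening $610.97; interest $15.89 → $626.86; payment $626.86; balance $0.00

$626.86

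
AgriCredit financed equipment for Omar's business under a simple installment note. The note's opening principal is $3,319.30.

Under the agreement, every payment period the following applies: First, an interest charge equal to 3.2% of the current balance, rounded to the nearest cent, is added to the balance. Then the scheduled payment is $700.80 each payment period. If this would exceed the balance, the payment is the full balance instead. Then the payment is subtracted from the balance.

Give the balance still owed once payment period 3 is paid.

Payment period 1: $3,319.30 +$106.22 interest = $3,425.52; pay $700.80 → $2,724.72
Payment period 2: $2,724.72 +$87.19 interest = $2,811.91; pay $700.80 → $2,111.11
Payment period 3: $2,111.11 +$67.56 interest = $2,178.67; pay $700.80 → $1,477.87

$1,477.87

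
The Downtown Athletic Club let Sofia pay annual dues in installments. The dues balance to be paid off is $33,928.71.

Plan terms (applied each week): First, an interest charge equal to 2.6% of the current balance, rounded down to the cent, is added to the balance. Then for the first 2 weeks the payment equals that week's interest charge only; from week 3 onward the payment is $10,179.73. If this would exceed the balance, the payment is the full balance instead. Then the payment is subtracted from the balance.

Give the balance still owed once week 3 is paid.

Week 1: opening $33,928.71; interest $882.14 → $34,810.85; payment $882.14; balance $33,928.71
Week 2: opening $33,928.71; interest $882.14 → $34,810.85; payment $882.14; balance $33,928.71
Week 3: opening $33,928.71; interest $882.14 → $34,810.85; payment $10,179.73; balance $24,631.12

$24,631.12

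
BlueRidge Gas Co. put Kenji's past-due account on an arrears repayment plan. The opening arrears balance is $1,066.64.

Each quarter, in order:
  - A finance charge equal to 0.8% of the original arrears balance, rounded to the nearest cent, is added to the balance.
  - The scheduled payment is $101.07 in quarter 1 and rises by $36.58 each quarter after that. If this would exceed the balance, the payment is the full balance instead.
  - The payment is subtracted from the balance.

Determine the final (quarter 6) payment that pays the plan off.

Quarter 1: $1,066.64 +$8.53 interest = $1,075.17; pay $101.07 → $974.10
Quarter 2: $974.10 +$8.53 interest = $982.63; pay $137.65 → $844.98
Quarter 3: $844.98 +$8.53 interest = $853.51; pay $174.23 → $679.28
Quarter 4: $679.28 +$8.53 interest = $687.81; pay $210.81 → $477.00
Quarter 5: $477.00 +$8.53 interest = $485.53; pay $247.39 → $238.14
Quarter 6: $238.14 +$8.53 interest = $246.67; pay $246.67 → $0.00

$246.67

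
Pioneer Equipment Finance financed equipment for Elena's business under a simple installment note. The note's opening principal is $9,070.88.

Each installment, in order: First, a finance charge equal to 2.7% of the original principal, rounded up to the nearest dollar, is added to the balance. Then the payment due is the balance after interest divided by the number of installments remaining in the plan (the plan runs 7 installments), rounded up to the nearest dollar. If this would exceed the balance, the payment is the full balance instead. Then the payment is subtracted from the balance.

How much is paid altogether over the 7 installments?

Installment 1: opening $9,070.88; interest $245.00 → $9,315.88; payment $1,331.00; balance $7,984.88
Installment 2: opening $7,984.88; interest $245.00 → $8,229.88; payment $1,372.00; balance $6,857.88
Installment 3: opening $6,857.88; interest $245.00 → $7,102.88; payment $1,421.00; balance $5,681.88
Installment 4: opening $5,681.88; interest $245.00 → $5,926.88; payment $1,482.00; balance $4,444.88
Installment 5: opening $4,444.88; interest $245.00 → $4,689.88; payment $1,564.00; balance $3,125.88
Installment 6: opening $3,125.88; interest $245.00 → $3,370.88; payment $1,686.00; balance $1,684.88
Installment 7: opening $1,684.88; interest $245.00 → $1,929.88; payment $1,929.88; balance $0.00
Total paid: $10,785.88

$10,785.88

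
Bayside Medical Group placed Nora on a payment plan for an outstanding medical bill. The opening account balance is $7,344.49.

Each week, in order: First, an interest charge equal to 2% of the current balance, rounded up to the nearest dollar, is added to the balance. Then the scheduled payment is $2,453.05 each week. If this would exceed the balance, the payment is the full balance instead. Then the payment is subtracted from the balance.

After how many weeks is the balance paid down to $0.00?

# | Opening | Interest | Payment | End bal
1 | $7,344.49 | $147.00 | $2,453.05 | $5,038.44
2 | $5,038.44 | $101.00 | $2,453.05 | $2,686.39
3 | $2,686.39 | $54.00 | $2,453.05 | $287.34
4 | $287.34 | $6.00 | $293.34 | $0.00
Balance reaches $0.00 in week 4.

4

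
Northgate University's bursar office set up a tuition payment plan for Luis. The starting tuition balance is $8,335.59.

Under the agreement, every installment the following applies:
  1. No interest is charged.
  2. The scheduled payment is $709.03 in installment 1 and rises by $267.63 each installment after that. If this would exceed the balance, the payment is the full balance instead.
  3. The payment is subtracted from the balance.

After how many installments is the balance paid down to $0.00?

Installment 1: opening $8,335.59; payment $709.03; balance $7,626.56
Installment 2: opening $7,626.56; payment $976.66; balance $6,649.90
Installment 3: opening $6,649.90; payment $1,244.29; balance $5,405.61
Installment 4: opening $5,405.61; payment $1,511.92; balance $3,893.69
Installment 5: opening $3,893.69; payment $1,779.55; balance $2,114.14
Installment 6: opening $2,114.14; payment $2,047.18; balance $66.96
Installment 7: opening $66.96; payment $66.96; balance $0.00
Balance reaches $0.00 in installment 7.

7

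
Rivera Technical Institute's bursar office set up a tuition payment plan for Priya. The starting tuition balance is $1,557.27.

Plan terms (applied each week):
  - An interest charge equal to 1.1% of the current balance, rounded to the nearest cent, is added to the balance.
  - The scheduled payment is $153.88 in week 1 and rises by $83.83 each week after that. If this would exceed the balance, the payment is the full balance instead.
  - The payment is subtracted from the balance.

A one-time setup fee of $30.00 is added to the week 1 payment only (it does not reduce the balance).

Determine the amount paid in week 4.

Week 1: opening $1,557.27; interest $17.13 → $1,574.40; payment $153.88 (+ $30.00 fee); balance $1,420.52
Week 2: opening $1,420.52; interest $15.63 → $1,436.15; payment $237.71; balance $1,198.44
Week 3: opening $1,198.44; interest $13.18 → $1,211.62; payment $321.54; balance $890.08
Week 4: opening $890.08; interest $9.79 → $899.87; payment $405.37; balance $494.50

$405.37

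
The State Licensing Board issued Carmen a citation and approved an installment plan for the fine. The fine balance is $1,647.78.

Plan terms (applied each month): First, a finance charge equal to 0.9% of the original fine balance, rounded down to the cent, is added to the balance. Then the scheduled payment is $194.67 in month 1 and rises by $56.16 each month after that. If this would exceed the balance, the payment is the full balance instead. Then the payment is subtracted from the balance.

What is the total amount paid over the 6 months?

$1,736.76

# | Opening | Interest | Payment | End bal
1 | $1,647.78 | $14.83 | $194.67 | $1,467.94
2 | $1,467.94 | $14.83 | $250.83 | $1,231.94
3 | $1,231.94 | $14.83 | $306.99 | $939.78
4 | $939.78 | $14.83 | $363.15 | $591.46
5 | $591.46 | $14.83 | $419.31 | $186.98
6 | $186.98 | $14.83 | $201.81 | $0.00
Total paid: $1,736.76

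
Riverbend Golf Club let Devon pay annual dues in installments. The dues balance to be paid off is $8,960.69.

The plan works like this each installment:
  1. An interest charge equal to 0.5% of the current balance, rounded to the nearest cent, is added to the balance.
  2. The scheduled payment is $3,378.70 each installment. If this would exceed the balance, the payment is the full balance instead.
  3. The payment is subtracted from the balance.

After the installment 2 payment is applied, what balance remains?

Installment 1: opening $8,960.69; interest $44.80 → $9,005.49; payment $3,378.70; balance $5,626.79
Installment 2: opening $5,626.79; interest $28.13 → $5,654.92; payment $3,378.70; balance $2,276.22

$2,276.22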